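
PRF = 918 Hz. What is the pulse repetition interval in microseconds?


PRI = 1/918 = 0.0010893246 s = 1089.3 us

1089.3 us


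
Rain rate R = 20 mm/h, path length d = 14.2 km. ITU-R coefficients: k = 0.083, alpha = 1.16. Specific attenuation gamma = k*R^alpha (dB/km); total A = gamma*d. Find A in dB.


gamma = 0.083 * 20^1.16 = 2.680852 dB/km
A = 2.680852 * 14.2 = 38.07 dB

38.07 dB


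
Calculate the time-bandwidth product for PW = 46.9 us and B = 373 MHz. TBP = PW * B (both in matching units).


TBP = 46.9 * 373 = 17493.7

17493.7


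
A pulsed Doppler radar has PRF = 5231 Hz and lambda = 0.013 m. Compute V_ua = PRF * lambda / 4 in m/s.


V_ua = 5231 * 0.013 / 4 = 17.0 m/s

17.0 m/s


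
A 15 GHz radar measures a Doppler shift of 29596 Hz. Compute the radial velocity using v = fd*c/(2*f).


v = 29596 * 3e8 / (2 * 15000000000.0) = 296.0 m/s

296.0 m/s


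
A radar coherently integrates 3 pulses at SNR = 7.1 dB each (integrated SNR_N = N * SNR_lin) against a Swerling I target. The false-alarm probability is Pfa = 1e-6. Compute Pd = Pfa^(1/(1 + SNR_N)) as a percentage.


SNR_lin = 10^(7.1/10) = 5.12861
SNR_N = 3 * 5.12861 = 15.38583
1/(1 + SNR_N) = 1/16.38583 = 0.0610283
Pd = (1e-6)^0.0610283 = 0.43036
Pd = 43.0%

43.0%


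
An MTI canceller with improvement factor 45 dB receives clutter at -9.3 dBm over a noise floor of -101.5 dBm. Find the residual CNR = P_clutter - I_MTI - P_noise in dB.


CNR = -9.3 - 45 - (-101.5) = 47.2 dB

47.2 dB


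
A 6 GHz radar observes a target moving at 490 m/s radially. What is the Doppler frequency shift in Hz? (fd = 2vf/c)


fd = 2 * 490 * 6000000000.0 / 3e8 = 19600.0 Hz

19600.0 Hz


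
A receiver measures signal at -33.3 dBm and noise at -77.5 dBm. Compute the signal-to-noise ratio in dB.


SNR = -33.3 - (-77.5) = 44.2 dB

44.2 dB


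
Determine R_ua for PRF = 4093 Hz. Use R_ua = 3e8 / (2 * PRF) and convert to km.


R_ua = 3e8 / (2 * 4093) = 36647.9 m = 36.6 km

36.6 km


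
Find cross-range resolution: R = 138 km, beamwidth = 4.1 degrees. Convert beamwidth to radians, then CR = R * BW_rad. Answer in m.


BW_rad = 0.071558499
CR = 138000 * 0.071558499 = 9875.1 m

9875.1 m


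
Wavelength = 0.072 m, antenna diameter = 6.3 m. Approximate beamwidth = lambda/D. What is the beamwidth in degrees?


BW_rad = 0.072 / 6.3 = 0.011429
BW_deg = 0.65 degrees

0.65 degrees


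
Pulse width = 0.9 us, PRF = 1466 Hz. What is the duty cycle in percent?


DC = 0.9e-6 * 1466 * 100 = 0.13%

0.13%


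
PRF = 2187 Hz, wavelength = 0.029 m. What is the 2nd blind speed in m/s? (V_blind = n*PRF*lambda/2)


V_blind = 2 * 2187 * 0.029 / 2 = 63.4 m/s

63.4 m/s


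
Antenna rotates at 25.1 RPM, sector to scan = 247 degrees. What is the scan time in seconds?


t = 247 / (25.1 * 360) * 60 = 1.64 s

1.64 s


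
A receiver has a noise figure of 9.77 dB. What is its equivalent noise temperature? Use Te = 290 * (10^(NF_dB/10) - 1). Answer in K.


NF_lin = 10^(9.77/10) = 9.484185
Te = 290 * (9.484185 - 1) = 2460.4 K

2460.4 K


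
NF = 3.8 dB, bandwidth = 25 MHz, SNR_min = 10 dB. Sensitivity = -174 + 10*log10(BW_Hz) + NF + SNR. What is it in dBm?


10*log10(25000000.0) = 73.98
S = -174 + 73.98 + 3.8 + 10 = -86.2 dBm

-86.2 dBm


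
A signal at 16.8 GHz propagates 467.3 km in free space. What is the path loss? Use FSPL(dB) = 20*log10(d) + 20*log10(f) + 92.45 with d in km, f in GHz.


20*log10(467.3) = 53.39
20*log10(16.8) = 24.51
FSPL = 170.3 dB

170.3 dB


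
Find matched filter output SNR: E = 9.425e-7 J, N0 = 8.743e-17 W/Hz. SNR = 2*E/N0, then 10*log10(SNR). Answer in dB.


SNR_lin = 2 * 9.425e-7 / 8.743e-17 = 2.156e10
SNR_dB = 10*log10(2.156e10) = 103.3 dB

103.3 dB


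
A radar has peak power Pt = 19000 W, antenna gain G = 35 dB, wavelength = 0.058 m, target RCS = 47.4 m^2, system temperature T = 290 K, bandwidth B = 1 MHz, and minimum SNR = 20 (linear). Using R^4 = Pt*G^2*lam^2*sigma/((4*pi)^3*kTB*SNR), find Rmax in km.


G_lin = 10^(35/10) = 3162.27766
R^4 = 19000 * 3162.27766^2 * 0.058^2 * 47.4 / ((4*pi)^3 * 1.38e-23 * 290 * 1000000.0 * 20)
R^4 = 1.90744e20 m^4
R_max = (1.90744e20)^(1/4) = 117520.3 m = 117.5 km

117.5 km


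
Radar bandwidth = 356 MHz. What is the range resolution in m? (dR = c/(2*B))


dR = 3e8 / (2 * 356000000.0) = 0.42 m

0.42 m


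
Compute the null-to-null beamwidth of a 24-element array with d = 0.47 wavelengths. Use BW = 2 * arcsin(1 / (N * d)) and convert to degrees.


1/(N*d) = 1/(24*0.47) = 0.088652
BW = 2*arcsin(0.088652) = 10.2 degrees

10.2 degrees


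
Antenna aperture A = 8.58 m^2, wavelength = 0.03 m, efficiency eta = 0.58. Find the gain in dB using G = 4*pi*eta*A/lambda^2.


G_linear = 4*pi*0.58*8.58/0.03^2 = 69483.65
G_dB = 10*log10(69483.65) = 48.4 dB

48.4 dB


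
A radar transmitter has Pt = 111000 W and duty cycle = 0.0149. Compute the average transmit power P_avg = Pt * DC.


P_avg = 111000 * 0.0149 = 1653.9 W

1653.9 W


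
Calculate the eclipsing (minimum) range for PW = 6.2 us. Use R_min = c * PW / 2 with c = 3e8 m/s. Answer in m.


R_min = 3e8 * 6.2e-6 / 2 = 930.0 m

930.0 m


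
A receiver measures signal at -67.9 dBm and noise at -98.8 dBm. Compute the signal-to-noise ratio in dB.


SNR = -67.9 - (-98.8) = 30.9 dB

30.9 dB


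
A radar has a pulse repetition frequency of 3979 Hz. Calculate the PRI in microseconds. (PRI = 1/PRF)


PRI = 1/3979 = 0.0002513194 s = 251.3 us

251.3 us


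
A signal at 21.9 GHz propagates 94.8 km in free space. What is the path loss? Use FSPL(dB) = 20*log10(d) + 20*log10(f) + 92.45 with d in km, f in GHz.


20*log10(94.8) = 39.54
20*log10(21.9) = 26.81
FSPL = 158.8 dB

158.8 dB


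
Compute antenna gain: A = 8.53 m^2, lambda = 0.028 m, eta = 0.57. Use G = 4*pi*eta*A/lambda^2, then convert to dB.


G_linear = 4*pi*0.57*8.53/0.028^2 = 77932.33
G_dB = 10*log10(77932.33) = 48.9 dB

48.9 dB


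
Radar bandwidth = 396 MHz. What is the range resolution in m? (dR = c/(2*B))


dR = 3e8 / (2 * 396000000.0) = 0.38 m

0.38 m


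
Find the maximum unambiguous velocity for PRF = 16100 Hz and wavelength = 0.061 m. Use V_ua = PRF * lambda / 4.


V_ua = 16100 * 0.061 / 4 = 245.5 m/s

245.5 m/s


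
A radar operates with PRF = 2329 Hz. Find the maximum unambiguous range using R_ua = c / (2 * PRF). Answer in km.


R_ua = 3e8 / (2 * 2329) = 64405.3 m = 64.4 km

64.4 km


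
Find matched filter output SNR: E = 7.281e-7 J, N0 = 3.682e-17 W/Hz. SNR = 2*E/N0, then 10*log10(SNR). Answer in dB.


SNR_lin = 2 * 7.281e-7 / 3.682e-17 = 3.955e10
SNR_dB = 10*log10(3.955e10) = 106.0 dB

106.0 dB


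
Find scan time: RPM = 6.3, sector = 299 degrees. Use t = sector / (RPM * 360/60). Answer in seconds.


t = 299 / (6.3 * 360) * 60 = 7.91 s

7.91 s


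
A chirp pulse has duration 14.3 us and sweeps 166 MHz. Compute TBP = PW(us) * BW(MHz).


TBP = 14.3 * 166 = 2373.8

2373.8


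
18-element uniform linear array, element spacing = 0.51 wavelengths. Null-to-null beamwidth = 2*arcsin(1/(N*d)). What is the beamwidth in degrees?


1/(N*d) = 1/(18*0.51) = 0.108932
BW = 2*arcsin(0.108932) = 12.5 degrees

12.5 degrees


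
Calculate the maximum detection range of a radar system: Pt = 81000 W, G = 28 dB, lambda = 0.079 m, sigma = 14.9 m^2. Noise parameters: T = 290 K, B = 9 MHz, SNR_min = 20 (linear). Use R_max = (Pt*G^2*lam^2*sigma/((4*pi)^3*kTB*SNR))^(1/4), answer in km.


G_lin = 10^(28/10) = 630.957344
R^4 = 81000 * 630.957344^2 * 0.079^2 * 14.9 / ((4*pi)^3 * 1.38e-23 * 290 * 9000000.0 * 20)
R^4 = 2.09771e18 m^4
R_max = (2.09771e18)^(1/4) = 38057.2 m = 38.1 km

38.1 km


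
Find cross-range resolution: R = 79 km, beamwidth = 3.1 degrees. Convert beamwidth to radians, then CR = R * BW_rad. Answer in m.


BW_rad = 0.054105207
CR = 79000 * 0.054105207 = 4274.3 m

4274.3 m


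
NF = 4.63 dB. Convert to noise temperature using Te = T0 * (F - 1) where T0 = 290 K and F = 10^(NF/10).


NF_lin = 10^(4.63/10) = 2.904023
Te = 290 * (2.904023 - 1) = 552.2 K

552.2 K


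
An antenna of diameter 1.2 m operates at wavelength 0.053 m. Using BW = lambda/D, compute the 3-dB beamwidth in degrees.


BW_rad = 0.053 / 1.2 = 0.044167
BW_deg = 2.53 degrees

2.53 degrees


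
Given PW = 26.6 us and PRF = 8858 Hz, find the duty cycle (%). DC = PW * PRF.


DC = 26.6e-6 * 8858 * 100 = 23.56%

23.56%


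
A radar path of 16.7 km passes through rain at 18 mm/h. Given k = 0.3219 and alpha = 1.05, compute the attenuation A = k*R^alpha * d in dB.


gamma = 0.3219 * 18^1.05 = 6.695101 dB/km
A = 6.695101 * 16.7 = 111.81 dB

111.81 dB


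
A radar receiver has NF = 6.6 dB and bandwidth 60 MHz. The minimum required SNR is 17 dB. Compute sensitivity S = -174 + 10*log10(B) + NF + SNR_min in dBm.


10*log10(60000000.0) = 77.78
S = -174 + 77.78 + 6.6 + 17 = -72.6 dBm

-72.6 dBm


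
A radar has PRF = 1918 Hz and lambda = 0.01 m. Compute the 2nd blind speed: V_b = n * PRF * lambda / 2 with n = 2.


V_blind = 2 * 1918 * 0.01 / 2 = 19.2 m/s

19.2 m/s


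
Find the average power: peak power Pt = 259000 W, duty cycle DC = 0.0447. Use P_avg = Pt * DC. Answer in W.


P_avg = 259000 * 0.0447 = 11577.3 W

11577.3 W


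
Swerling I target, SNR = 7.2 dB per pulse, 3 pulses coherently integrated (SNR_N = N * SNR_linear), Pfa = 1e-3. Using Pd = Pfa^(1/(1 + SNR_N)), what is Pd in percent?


SNR_lin = 10^(7.2/10) = 5.24807
SNR_N = 3 * 5.24807 = 15.74421
1/(1 + SNR_N) = 1/16.74421 = 0.0597221
Pd = (1e-3)^0.0597221 = 0.66196
Pd = 66.2%

66.2%


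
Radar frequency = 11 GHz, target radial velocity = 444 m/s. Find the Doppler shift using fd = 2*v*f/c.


fd = 2 * 444 * 11000000000.0 / 3e8 = 32560.0 Hz

32560.0 Hz


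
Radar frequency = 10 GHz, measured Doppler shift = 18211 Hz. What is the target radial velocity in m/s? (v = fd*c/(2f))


v = 18211 * 3e8 / (2 * 10000000000.0) = 273.2 m/s

273.2 m/s


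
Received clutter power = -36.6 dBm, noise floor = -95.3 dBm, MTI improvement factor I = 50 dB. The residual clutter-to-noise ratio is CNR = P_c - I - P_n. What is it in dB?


CNR = -36.6 - 50 - (-95.3) = 8.7 dB

8.7 dB


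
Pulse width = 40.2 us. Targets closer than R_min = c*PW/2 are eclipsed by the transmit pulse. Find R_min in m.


R_min = 3e8 * 40.2e-6 / 2 = 6030.0 m

6030.0 m


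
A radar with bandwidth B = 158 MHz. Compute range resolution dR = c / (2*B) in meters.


dR = 3e8 / (2 * 158000000.0) = 0.95 m

0.95 m


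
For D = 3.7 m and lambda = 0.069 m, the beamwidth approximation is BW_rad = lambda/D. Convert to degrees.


BW_rad = 0.069 / 3.7 = 0.018649
BW_deg = 1.07 degrees

1.07 degrees


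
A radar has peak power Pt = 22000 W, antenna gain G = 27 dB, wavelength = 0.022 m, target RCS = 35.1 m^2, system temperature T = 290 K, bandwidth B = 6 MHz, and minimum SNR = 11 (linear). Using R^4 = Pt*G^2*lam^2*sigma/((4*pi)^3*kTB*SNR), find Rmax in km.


G_lin = 10^(27/10) = 501.187234
R^4 = 22000 * 501.187234^2 * 0.022^2 * 35.1 / ((4*pi)^3 * 1.38e-23 * 290 * 6000000.0 * 11)
R^4 = 1.79112e17 m^4
R_max = (1.79112e17)^(1/4) = 20572.2 m = 20.6 km

20.6 km


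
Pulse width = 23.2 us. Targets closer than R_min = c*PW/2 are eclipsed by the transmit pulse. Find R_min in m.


R_min = 3e8 * 23.2e-6 / 2 = 3480.0 m

3480.0 m


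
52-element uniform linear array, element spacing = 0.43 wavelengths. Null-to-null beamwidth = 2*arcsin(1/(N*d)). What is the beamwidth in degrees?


1/(N*d) = 1/(52*0.43) = 0.044723
BW = 2*arcsin(0.044723) = 5.1 degrees

5.1 degrees


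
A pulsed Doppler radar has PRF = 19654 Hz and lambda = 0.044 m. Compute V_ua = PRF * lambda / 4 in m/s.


V_ua = 19654 * 0.044 / 4 = 216.2 m/s

216.2 m/s


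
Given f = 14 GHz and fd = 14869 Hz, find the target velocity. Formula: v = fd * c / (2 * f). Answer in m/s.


v = 14869 * 3e8 / (2 * 14000000000.0) = 159.3 m/s

159.3 m/s


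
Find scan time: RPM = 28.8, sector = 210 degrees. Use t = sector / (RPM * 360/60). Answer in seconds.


t = 210 / (28.8 * 360) * 60 = 1.22 s

1.22 s


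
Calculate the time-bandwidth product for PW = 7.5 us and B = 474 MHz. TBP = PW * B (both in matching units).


TBP = 7.5 * 474 = 3555.0

3555.0


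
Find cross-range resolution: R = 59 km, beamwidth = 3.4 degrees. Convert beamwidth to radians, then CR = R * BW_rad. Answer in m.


BW_rad = 0.059341195
CR = 59000 * 0.059341195 = 3501.1 m

3501.1 m


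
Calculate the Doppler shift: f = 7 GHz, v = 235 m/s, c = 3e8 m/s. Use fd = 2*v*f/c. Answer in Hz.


fd = 2 * 235 * 7000000000.0 / 3e8 = 10966.7 Hz

10966.7 Hz


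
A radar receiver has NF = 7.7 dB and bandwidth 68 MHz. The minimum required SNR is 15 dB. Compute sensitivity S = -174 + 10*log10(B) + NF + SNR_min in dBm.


10*log10(68000000.0) = 78.33
S = -174 + 78.33 + 7.7 + 15 = -73.0 dBm

-73.0 dBm


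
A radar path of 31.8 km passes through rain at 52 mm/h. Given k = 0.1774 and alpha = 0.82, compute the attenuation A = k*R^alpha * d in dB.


gamma = 0.1774 * 52^0.82 = 4.529772 dB/km
A = 4.529772 * 31.8 = 144.05 dB

144.05 dB


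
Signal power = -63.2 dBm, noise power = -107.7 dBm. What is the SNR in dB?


SNR = -63.2 - (-107.7) = 44.5 dB

44.5 dB


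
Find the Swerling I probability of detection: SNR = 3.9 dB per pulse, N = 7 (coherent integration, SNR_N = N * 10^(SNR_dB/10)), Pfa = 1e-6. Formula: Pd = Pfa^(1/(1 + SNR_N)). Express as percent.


SNR_lin = 10^(3.9/10) = 2.45471
SNR_N = 7 * 2.45471 = 17.18297
1/(1 + SNR_N) = 1/18.18297 = 0.0549965
Pd = (1e-6)^0.0549965 = 0.46776
Pd = 46.8%

46.8%


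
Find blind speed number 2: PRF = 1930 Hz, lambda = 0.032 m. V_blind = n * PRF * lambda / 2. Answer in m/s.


V_blind = 2 * 1930 * 0.032 / 2 = 61.8 m/s

61.8 m/s


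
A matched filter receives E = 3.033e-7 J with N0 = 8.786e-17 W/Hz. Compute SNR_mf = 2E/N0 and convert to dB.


SNR_lin = 2 * 3.033e-7 / 8.786e-17 = 6.904e9
SNR_dB = 10*log10(6.904e9) = 98.4 dB

98.4 dB


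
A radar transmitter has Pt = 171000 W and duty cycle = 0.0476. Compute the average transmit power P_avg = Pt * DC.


P_avg = 171000 * 0.0476 = 8139.6 W

8139.6 W


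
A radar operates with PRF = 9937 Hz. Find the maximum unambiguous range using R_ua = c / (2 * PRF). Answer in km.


R_ua = 3e8 / (2 * 9937) = 15095.1 m = 15.1 km

15.1 km


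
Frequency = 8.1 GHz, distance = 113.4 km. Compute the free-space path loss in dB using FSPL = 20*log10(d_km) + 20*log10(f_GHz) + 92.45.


20*log10(113.4) = 41.09
20*log10(8.1) = 18.17
FSPL = 151.7 dB

151.7 dB


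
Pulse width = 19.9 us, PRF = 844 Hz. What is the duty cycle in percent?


DC = 19.9e-6 * 844 * 100 = 1.68%

1.68%


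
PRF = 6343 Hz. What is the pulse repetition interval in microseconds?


PRI = 1/6343 = 0.0001576541 s = 157.7 us

157.7 us


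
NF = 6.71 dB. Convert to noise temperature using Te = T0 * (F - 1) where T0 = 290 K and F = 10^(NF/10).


NF_lin = 10^(6.71/10) = 4.688134
Te = 290 * (4.688134 - 1) = 1069.6 K

1069.6 K


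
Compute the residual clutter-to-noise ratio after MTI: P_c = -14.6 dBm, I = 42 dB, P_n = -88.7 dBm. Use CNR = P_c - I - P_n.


CNR = -14.6 - 42 - (-88.7) = 32.1 dB

32.1 dB


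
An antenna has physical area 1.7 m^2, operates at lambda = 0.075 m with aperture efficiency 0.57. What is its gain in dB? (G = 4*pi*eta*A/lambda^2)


G_linear = 4*pi*0.57*1.7/0.075^2 = 2164.77
G_dB = 10*log10(2164.77) = 33.4 dB

33.4 dB


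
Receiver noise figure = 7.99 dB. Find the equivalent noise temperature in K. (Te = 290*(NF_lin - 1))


NF_lin = 10^(7.99/10) = 6.295062
Te = 290 * (6.295062 - 1) = 1535.6 K

1535.6 K


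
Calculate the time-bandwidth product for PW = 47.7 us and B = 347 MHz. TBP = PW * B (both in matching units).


TBP = 47.7 * 347 = 16551.9

16551.9


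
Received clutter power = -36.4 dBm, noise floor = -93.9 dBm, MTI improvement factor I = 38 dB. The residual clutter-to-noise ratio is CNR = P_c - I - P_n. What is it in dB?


CNR = -36.4 - 38 - (-93.9) = 19.5 dB

19.5 dB


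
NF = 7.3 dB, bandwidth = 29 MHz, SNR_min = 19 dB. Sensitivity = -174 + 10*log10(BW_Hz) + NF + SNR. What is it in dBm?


10*log10(29000000.0) = 74.62
S = -174 + 74.62 + 7.3 + 19 = -73.1 dBm

-73.1 dBm


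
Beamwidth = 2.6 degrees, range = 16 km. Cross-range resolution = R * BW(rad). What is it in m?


BW_rad = 0.045378561
CR = 16000 * 0.045378561 = 726.1 m

726.1 m


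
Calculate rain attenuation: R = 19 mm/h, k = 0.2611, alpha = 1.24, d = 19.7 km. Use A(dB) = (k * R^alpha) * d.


gamma = 0.2611 * 19^1.24 = 10.056835 dB/km
A = 10.056835 * 19.7 = 198.12 dB

198.12 dB


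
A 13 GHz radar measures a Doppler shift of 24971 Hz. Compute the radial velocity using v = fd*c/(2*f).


v = 24971 * 3e8 / (2 * 13000000000.0) = 288.1 m/s

288.1 m/s


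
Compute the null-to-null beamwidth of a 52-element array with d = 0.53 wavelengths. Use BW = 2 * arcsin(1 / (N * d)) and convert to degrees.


1/(N*d) = 1/(52*0.53) = 0.036284
BW = 2*arcsin(0.036284) = 4.2 degrees

4.2 degrees


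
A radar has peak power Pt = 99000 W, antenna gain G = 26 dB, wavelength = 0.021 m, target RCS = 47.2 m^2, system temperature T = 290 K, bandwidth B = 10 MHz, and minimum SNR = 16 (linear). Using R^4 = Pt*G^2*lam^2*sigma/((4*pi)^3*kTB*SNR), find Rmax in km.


G_lin = 10^(26/10) = 398.107171
R^4 = 99000 * 398.107171^2 * 0.021^2 * 47.2 / ((4*pi)^3 * 1.38e-23 * 290 * 10000000.0 * 16)
R^4 = 2.57033e17 m^4
R_max = (2.57033e17)^(1/4) = 22516.3 m = 22.5 km

22.5 km


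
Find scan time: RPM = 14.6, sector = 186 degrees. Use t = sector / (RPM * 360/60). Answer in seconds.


t = 186 / (14.6 * 360) * 60 = 2.12 s

2.12 s


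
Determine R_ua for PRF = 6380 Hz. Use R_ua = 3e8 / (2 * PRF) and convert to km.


R_ua = 3e8 / (2 * 6380) = 23511.0 m = 23.5 km

23.5 km


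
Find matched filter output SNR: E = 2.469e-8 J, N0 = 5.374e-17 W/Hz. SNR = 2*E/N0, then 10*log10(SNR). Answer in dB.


SNR_lin = 2 * 2.469e-8 / 5.374e-17 = 9.189e8
SNR_dB = 10*log10(9.189e8) = 89.6 dB

89.6 dB


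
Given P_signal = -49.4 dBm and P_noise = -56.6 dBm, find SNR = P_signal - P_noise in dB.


SNR = -49.4 - (-56.6) = 7.2 dB

7.2 dB


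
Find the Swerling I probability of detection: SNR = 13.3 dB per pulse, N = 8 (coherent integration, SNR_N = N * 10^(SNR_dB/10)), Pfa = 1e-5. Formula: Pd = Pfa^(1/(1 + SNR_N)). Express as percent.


SNR_lin = 10^(13.3/10) = 21.37962
SNR_N = 8 * 21.37962 = 171.03696
1/(1 + SNR_N) = 1/172.03696 = 0.0058127
Pd = (1e-5)^0.0058127 = 0.93527
Pd = 93.5%

93.5%


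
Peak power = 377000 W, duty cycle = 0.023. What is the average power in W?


P_avg = 377000 * 0.023 = 8671.0 W

8671.0 W


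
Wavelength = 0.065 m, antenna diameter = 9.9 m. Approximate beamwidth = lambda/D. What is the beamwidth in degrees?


BW_rad = 0.065 / 9.9 = 0.006566
BW_deg = 0.38 degrees

0.38 degrees


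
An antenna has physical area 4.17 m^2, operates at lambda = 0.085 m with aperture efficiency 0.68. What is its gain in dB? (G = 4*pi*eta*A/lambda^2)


G_linear = 4*pi*0.68*4.17/0.085^2 = 4931.93
G_dB = 10*log10(4931.93) = 36.9 dB

36.9 dB


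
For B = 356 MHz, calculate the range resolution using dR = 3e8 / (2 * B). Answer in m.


dR = 3e8 / (2 * 356000000.0) = 0.42 m

0.42 m


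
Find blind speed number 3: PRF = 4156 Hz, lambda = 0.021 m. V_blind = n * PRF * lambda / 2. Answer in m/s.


V_blind = 3 * 4156 * 0.021 / 2 = 130.9 m/s

130.9 m/s


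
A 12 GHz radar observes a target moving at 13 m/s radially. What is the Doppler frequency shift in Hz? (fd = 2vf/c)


fd = 2 * 13 * 12000000000.0 / 3e8 = 1040.0 Hz

1040.0 Hz


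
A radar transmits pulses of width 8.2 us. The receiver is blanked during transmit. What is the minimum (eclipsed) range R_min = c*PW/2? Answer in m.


R_min = 3e8 * 8.2e-6 / 2 = 1230.0 m

1230.0 m


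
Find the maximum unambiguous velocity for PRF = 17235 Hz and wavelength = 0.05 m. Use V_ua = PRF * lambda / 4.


V_ua = 17235 * 0.05 / 4 = 215.4 m/s

215.4 m/s


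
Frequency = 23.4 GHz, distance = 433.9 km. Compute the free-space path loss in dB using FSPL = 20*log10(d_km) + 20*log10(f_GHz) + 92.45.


20*log10(433.9) = 52.75
20*log10(23.4) = 27.38
FSPL = 172.6 dB

172.6 dB


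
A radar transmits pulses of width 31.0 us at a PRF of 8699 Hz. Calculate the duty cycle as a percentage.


DC = 31.0e-6 * 8699 * 100 = 26.97%

26.97%


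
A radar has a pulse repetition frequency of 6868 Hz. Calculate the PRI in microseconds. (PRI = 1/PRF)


PRI = 1/6868 = 0.0001456028 s = 145.6 us

145.6 us


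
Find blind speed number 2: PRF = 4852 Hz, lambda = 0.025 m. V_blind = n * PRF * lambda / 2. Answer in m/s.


V_blind = 2 * 4852 * 0.025 / 2 = 121.3 m/s

121.3 m/s


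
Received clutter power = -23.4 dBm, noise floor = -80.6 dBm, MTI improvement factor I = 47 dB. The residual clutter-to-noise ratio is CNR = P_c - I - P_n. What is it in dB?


CNR = -23.4 - 47 - (-80.6) = 10.2 dB

10.2 dB


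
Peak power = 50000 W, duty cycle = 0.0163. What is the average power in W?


P_avg = 50000 * 0.0163 = 815.0 W

815.0 W


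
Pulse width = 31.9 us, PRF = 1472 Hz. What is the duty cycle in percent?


DC = 31.9e-6 * 1472 * 100 = 4.7%

4.7%


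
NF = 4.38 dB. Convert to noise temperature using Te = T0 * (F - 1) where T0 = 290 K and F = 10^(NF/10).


NF_lin = 10^(4.38/10) = 2.741574
Te = 290 * (2.741574 - 1) = 505.1 K

505.1 K


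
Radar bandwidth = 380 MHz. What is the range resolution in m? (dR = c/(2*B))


dR = 3e8 / (2 * 380000000.0) = 0.39 m

0.39 m


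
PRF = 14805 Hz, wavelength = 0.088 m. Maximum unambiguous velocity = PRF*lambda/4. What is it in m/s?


V_ua = 14805 * 0.088 / 4 = 325.7 m/s

325.7 m/s


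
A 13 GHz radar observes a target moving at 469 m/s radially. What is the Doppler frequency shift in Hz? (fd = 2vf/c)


fd = 2 * 469 * 13000000000.0 / 3e8 = 40646.7 Hz

40646.7 Hz


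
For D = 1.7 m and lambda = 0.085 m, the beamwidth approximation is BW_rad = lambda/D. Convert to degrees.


BW_rad = 0.085 / 1.7 = 0.05
BW_deg = 2.86 degrees

2.86 degrees


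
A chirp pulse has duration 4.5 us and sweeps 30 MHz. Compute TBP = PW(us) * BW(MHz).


TBP = 4.5 * 30 = 135.0

135.0


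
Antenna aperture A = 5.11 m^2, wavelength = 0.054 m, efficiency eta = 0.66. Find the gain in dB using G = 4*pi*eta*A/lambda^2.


G_linear = 4*pi*0.66*5.11/0.054^2 = 14534.07
G_dB = 10*log10(14534.07) = 41.6 dB

41.6 dB


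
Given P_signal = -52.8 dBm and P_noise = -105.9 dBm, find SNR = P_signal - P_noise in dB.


SNR = -52.8 - (-105.9) = 53.1 dB

53.1 dB


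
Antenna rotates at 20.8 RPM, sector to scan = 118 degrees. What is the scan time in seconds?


t = 118 / (20.8 * 360) * 60 = 0.95 s

0.95 s


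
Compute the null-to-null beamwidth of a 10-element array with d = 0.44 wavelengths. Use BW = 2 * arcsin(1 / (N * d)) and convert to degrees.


1/(N*d) = 1/(10*0.44) = 0.227273
BW = 2*arcsin(0.227273) = 26.3 degrees

26.3 degrees


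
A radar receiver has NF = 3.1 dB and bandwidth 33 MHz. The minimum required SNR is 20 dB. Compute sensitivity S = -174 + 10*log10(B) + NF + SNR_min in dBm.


10*log10(33000000.0) = 75.19
S = -174 + 75.19 + 3.1 + 20 = -75.7 dBm

-75.7 dBm


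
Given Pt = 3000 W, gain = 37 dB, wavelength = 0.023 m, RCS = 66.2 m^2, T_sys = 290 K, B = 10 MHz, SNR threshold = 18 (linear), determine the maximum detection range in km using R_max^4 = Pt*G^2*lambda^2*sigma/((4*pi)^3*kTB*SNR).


G_lin = 10^(37/10) = 5011.872336
R^4 = 3000 * 5011.872336^2 * 0.023^2 * 66.2 / ((4*pi)^3 * 1.38e-23 * 290 * 10000000.0 * 18)
R^4 = 1.8461e18 m^4
R_max = (1.8461e18)^(1/4) = 36860.7 m = 36.9 km

36.9 km


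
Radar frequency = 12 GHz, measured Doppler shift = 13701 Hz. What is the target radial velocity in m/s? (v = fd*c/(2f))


v = 13701 * 3e8 / (2 * 12000000000.0) = 171.3 m/s

171.3 m/s


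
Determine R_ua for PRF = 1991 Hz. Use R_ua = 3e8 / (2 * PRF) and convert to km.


R_ua = 3e8 / (2 * 1991) = 75339.0 m = 75.3 km

75.3 km


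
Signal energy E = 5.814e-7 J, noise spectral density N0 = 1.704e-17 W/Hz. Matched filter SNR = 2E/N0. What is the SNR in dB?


SNR_lin = 2 * 5.814e-7 / 1.704e-17 = 6.824e10
SNR_dB = 10*log10(6.824e10) = 108.3 dB

108.3 dB


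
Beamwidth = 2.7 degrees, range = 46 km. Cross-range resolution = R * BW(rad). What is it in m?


BW_rad = 0.04712389
CR = 46000 * 0.04712389 = 2167.7 m

2167.7 m


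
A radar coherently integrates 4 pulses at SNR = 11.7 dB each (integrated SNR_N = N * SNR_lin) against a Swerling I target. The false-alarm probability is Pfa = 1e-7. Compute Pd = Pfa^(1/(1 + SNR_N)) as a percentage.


SNR_lin = 10^(11.7/10) = 14.79108
SNR_N = 4 * 14.79108 = 59.16432
1/(1 + SNR_N) = 1/60.16432 = 0.0166211
Pd = (1e-7)^0.0166211 = 0.76498
Pd = 76.5%

76.5%


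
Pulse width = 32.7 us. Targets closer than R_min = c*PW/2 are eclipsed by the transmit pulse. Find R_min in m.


R_min = 3e8 * 32.7e-6 / 2 = 4905.0 m

4905.0 m


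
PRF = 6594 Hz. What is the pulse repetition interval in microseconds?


PRI = 1/6594 = 0.000151653 s = 151.7 us

151.7 us


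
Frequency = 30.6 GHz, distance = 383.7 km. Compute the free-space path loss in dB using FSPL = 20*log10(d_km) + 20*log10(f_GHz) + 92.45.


20*log10(383.7) = 51.68
20*log10(30.6) = 29.71
FSPL = 173.8 dB

173.8 dB


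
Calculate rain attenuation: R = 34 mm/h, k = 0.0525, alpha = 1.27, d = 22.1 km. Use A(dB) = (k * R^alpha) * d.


gamma = 0.0525 * 34^1.27 = 4.625275 dB/km
A = 4.625275 * 22.1 = 102.22 dB

102.22 dB


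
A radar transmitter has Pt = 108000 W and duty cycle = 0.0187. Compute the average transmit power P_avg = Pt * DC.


P_avg = 108000 * 0.0187 = 2019.6 W

2019.6 W


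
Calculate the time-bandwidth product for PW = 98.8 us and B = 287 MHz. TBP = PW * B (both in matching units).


TBP = 98.8 * 287 = 28355.6

28355.6


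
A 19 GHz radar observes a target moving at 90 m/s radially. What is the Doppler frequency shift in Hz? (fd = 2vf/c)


fd = 2 * 90 * 19000000000.0 / 3e8 = 11400.0 Hz

11400.0 Hz


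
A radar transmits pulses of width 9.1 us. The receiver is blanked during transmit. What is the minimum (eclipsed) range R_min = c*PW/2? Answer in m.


R_min = 3e8 * 9.1e-6 / 2 = 1365.0 m

1365.0 m


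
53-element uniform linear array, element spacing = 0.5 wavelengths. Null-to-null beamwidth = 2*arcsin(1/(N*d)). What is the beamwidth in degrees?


1/(N*d) = 1/(53*0.5) = 0.037736
BW = 2*arcsin(0.037736) = 4.3 degrees

4.3 degrees


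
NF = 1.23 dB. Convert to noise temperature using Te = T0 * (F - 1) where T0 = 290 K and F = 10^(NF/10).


NF_lin = 10^(1.23/10) = 1.327394
Te = 290 * (1.327394 - 1) = 94.9 K

94.9 K


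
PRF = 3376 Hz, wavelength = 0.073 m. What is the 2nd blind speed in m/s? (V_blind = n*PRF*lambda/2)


V_blind = 2 * 3376 * 0.073 / 2 = 246.4 m/s

246.4 m/s


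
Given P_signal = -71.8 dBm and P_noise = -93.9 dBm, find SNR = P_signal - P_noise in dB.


SNR = -71.8 - (-93.9) = 22.1 dB

22.1 dB


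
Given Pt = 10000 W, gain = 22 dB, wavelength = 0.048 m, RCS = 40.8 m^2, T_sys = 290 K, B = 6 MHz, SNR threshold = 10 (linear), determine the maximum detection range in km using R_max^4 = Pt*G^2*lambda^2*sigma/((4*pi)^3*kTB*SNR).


G_lin = 10^(22/10) = 158.489319
R^4 = 10000 * 158.489319^2 * 0.048^2 * 40.8 / ((4*pi)^3 * 1.38e-23 * 290 * 6000000.0 * 10)
R^4 = 4.95547e16 m^4
R_max = (4.95547e16)^(1/4) = 14920.1 m = 14.9 km

14.9 km


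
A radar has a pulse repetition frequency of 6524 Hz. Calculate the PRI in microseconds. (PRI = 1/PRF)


PRI = 1/6524 = 0.0001532802 s = 153.3 us

153.3 us


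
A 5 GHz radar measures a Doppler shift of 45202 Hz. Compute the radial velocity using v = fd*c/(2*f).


v = 45202 * 3e8 / (2 * 5000000000.0) = 1356.1 m/s

1356.1 m/s


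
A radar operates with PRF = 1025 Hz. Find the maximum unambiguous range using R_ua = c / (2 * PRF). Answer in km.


R_ua = 3e8 / (2 * 1025) = 146341.5 m = 146.3 km

146.3 km


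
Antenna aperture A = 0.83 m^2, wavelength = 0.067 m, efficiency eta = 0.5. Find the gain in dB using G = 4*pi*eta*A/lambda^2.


G_linear = 4*pi*0.5*0.83/0.067^2 = 1161.74
G_dB = 10*log10(1161.74) = 30.7 dB

30.7 dB


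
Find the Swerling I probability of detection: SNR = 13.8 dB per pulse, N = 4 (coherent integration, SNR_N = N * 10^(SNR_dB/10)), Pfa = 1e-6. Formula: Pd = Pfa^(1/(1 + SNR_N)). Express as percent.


SNR_lin = 10^(13.8/10) = 23.98833
SNR_N = 4 * 23.98833 = 95.95332
1/(1 + SNR_N) = 1/96.95332 = 0.0103142
Pd = (1e-6)^0.0103142 = 0.86719
Pd = 86.7%

86.7%


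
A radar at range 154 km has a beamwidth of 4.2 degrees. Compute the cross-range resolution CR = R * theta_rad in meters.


BW_rad = 0.073303829
CR = 154000 * 0.073303829 = 11288.8 m

11288.8 m


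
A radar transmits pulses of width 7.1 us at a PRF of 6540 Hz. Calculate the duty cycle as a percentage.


DC = 7.1e-6 * 6540 * 100 = 4.64%

4.64%


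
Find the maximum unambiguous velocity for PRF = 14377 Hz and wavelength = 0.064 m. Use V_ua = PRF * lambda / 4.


V_ua = 14377 * 0.064 / 4 = 230.0 m/s

230.0 m/s


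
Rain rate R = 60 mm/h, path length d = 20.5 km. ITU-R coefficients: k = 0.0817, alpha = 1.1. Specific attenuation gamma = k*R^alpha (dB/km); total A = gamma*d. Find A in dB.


gamma = 0.0817 * 60^1.1 = 7.382245 dB/km
A = 7.382245 * 20.5 = 151.34 dB

151.34 dB


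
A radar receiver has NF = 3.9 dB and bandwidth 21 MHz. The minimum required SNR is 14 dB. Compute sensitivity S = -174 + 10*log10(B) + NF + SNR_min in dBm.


10*log10(21000000.0) = 73.22
S = -174 + 73.22 + 3.9 + 14 = -82.9 dBm

-82.9 dBm


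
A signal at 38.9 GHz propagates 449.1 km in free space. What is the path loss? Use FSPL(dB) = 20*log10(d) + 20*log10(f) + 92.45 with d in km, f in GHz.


20*log10(449.1) = 53.05
20*log10(38.9) = 31.8
FSPL = 177.3 dB

177.3 dB


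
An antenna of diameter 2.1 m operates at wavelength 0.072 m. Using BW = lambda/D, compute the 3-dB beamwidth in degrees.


BW_rad = 0.072 / 2.1 = 0.034286
BW_deg = 1.96 degrees

1.96 degrees


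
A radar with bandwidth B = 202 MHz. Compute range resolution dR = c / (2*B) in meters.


dR = 3e8 / (2 * 202000000.0) = 0.74 m

0.74 m


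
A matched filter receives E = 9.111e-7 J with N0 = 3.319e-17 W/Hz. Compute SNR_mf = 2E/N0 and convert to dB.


SNR_lin = 2 * 9.111e-7 / 3.319e-17 = 5.49e10
SNR_dB = 10*log10(5.49e10) = 107.4 dB

107.4 dB


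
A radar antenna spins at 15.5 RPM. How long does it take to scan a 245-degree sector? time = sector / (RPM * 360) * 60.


t = 245 / (15.5 * 360) * 60 = 2.63 s

2.63 s


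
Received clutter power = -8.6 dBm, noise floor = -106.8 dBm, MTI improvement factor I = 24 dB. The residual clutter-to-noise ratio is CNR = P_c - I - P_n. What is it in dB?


CNR = -8.6 - 24 - (-106.8) = 74.2 dB

74.2 dB


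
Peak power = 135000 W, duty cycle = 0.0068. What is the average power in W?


P_avg = 135000 * 0.0068 = 918.0 W

918.0 W


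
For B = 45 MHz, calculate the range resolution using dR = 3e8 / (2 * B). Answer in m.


dR = 3e8 / (2 * 45000000.0) = 3.33 m

3.33 m


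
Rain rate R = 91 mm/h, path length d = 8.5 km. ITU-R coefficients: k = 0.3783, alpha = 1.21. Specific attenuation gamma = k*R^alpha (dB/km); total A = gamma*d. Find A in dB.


gamma = 0.3783 * 91^1.21 = 88.772086 dB/km
A = 88.772086 * 8.5 = 754.56 dB

754.56 dB


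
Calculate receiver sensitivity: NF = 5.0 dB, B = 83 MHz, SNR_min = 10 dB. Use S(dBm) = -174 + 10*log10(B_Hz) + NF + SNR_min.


10*log10(83000000.0) = 79.19
S = -174 + 79.19 + 5.0 + 10 = -79.8 dBm

-79.8 dBm


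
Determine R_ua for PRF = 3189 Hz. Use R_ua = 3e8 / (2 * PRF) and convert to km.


R_ua = 3e8 / (2 * 3189) = 47036.7 m = 47.0 km

47.0 km


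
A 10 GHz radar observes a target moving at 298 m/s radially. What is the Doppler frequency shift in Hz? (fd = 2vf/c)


fd = 2 * 298 * 10000000000.0 / 3e8 = 19866.7 Hz

19866.7 Hz


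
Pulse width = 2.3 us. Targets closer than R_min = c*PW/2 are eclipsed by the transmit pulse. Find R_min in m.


R_min = 3e8 * 2.3e-6 / 2 = 345.0 m

345.0 m


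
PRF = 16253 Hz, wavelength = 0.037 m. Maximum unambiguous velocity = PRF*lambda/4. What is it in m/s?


V_ua = 16253 * 0.037 / 4 = 150.3 m/s

150.3 m/s


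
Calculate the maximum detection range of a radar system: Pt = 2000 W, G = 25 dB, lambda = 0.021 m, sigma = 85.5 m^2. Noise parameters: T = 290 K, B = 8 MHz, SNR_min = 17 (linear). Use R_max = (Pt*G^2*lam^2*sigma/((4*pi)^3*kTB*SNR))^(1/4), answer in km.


G_lin = 10^(25/10) = 316.227766
R^4 = 2000 * 316.227766^2 * 0.021^2 * 85.5 / ((4*pi)^3 * 1.38e-23 * 290 * 8000000.0 * 17)
R^4 = 6.98215e15 m^4
R_max = (6.98215e15)^(1/4) = 9141.1 m = 9.1 km

9.1 km


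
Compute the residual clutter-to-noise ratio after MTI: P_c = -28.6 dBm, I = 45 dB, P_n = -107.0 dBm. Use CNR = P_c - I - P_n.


CNR = -28.6 - 45 - (-107.0) = 33.4 dB

33.4 dB


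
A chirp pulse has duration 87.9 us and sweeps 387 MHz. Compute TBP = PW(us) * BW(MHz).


TBP = 87.9 * 387 = 34017.3

34017.3


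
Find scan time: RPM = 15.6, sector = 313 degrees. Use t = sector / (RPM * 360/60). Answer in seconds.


t = 313 / (15.6 * 360) * 60 = 3.34 s

3.34 s


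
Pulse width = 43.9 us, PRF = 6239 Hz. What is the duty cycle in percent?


DC = 43.9e-6 * 6239 * 100 = 27.39%

27.39%


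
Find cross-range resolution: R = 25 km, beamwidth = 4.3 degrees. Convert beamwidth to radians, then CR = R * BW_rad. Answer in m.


BW_rad = 0.075049158
CR = 25000 * 0.075049158 = 1876.2 m

1876.2 m


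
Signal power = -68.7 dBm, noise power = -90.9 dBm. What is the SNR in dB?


SNR = -68.7 - (-90.9) = 22.2 dB

22.2 dB


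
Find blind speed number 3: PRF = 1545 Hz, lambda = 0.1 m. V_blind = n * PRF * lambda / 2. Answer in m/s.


V_blind = 3 * 1545 * 0.1 / 2 = 231.8 m/s

231.8 m/s


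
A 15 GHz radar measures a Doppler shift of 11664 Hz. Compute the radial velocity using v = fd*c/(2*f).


v = 11664 * 3e8 / (2 * 15000000000.0) = 116.6 m/s

116.6 m/s


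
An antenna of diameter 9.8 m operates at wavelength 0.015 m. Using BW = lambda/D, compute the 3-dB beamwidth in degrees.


BW_rad = 0.015 / 9.8 = 0.001531
BW_deg = 0.09 degrees

0.09 degrees


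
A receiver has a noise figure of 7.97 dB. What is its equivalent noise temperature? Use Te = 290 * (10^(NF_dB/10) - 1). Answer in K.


NF_lin = 10^(7.97/10) = 6.266139
Te = 290 * (6.266139 - 1) = 1527.2 K

1527.2 K


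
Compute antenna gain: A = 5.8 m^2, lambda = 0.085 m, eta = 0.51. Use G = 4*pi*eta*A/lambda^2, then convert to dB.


G_linear = 4*pi*0.51*5.8/0.085^2 = 5144.82
G_dB = 10*log10(5144.82) = 37.1 dB

37.1 dB


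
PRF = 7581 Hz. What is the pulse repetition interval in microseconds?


PRI = 1/7581 = 0.0001319087 s = 131.9 us

131.9 us


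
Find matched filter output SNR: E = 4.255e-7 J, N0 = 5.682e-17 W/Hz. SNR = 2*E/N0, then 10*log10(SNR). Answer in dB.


SNR_lin = 2 * 4.255e-7 / 5.682e-17 = 1.498e10
SNR_dB = 10*log10(1.498e10) = 101.8 dB

101.8 dB


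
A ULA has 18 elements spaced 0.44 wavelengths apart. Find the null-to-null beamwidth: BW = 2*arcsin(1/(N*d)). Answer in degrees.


1/(N*d) = 1/(18*0.44) = 0.126263
BW = 2*arcsin(0.126263) = 14.5 degrees

14.5 degrees


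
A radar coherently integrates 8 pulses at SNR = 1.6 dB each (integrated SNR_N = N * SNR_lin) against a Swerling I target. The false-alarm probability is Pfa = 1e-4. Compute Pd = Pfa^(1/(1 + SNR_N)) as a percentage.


SNR_lin = 10^(1.6/10) = 1.44544
SNR_N = 8 * 1.44544 = 11.56352
1/(1 + SNR_N) = 1/12.56352 = 0.0795955
Pd = (1e-4)^0.0795955 = 0.48042
Pd = 48.0%

48.0%


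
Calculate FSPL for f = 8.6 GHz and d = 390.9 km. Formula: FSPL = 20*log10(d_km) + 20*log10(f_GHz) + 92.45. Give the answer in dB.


20*log10(390.9) = 51.84
20*log10(8.6) = 18.69
FSPL = 163.0 dB

163.0 dB


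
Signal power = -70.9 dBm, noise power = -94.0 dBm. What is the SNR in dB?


SNR = -70.9 - (-94.0) = 23.1 dB

23.1 dB


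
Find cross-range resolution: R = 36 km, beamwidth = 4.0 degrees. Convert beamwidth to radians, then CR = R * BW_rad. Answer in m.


BW_rad = 0.06981317
CR = 36000 * 0.06981317 = 2513.3 m

2513.3 m


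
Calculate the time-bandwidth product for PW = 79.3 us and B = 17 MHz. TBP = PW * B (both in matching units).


TBP = 79.3 * 17 = 1348.1

1348.1


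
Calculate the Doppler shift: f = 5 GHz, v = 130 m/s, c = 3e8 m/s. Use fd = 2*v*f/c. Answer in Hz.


fd = 2 * 130 * 5000000000.0 / 3e8 = 4333.3 Hz

4333.3 Hz


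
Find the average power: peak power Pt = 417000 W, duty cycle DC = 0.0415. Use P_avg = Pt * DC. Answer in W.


P_avg = 417000 * 0.0415 = 17305.5 W

17305.5 W


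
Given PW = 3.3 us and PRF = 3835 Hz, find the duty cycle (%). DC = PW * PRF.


DC = 3.3e-6 * 3835 * 100 = 1.27%

1.27%


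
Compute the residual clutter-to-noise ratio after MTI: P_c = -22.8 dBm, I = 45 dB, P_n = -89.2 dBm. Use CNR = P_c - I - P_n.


CNR = -22.8 - 45 - (-89.2) = 21.4 dB

21.4 dB


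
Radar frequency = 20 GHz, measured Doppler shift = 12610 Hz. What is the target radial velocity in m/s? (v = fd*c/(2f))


v = 12610 * 3e8 / (2 * 20000000000.0) = 94.6 m/s

94.6 m/s


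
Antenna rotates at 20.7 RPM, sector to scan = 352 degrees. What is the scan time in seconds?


t = 352 / (20.7 * 360) * 60 = 2.83 s

2.83 s


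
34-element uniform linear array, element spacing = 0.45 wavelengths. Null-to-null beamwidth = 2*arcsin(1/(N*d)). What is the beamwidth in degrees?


1/(N*d) = 1/(34*0.45) = 0.065359
BW = 2*arcsin(0.065359) = 7.5 degrees

7.5 degrees


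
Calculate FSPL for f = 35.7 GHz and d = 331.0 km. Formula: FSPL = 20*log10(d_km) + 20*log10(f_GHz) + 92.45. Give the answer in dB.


20*log10(331.0) = 50.4
20*log10(35.7) = 31.05
FSPL = 173.9 dB

173.9 dB


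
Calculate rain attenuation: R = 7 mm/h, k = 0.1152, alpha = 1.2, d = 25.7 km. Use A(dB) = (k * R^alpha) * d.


gamma = 0.1152 * 7^1.2 = 1.190063 dB/km
A = 1.190063 * 25.7 = 30.58 dB

30.58 dB


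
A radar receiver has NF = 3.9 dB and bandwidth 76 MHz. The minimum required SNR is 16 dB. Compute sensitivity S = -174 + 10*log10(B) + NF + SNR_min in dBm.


10*log10(76000000.0) = 78.81
S = -174 + 78.81 + 3.9 + 16 = -75.3 dBm

-75.3 dBm


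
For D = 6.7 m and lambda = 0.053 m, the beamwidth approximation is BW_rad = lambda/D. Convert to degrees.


BW_rad = 0.053 / 6.7 = 0.00791
BW_deg = 0.45 degrees

0.45 degrees


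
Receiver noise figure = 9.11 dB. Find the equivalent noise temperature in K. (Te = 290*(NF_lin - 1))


NF_lin = 10^(9.11/10) = 8.147043
Te = 290 * (8.147043 - 1) = 2072.6 K

2072.6 K


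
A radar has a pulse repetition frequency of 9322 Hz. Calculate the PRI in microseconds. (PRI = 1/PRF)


PRI = 1/9322 = 0.0001072731 s = 107.3 us

107.3 us


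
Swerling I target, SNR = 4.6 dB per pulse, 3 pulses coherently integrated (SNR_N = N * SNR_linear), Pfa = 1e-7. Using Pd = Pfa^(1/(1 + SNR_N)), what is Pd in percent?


SNR_lin = 10^(4.6/10) = 2.88403
SNR_N = 3 * 2.88403 = 8.65209
1/(1 + SNR_N) = 1/9.65209 = 0.1036045
Pd = (1e-7)^0.1036045 = 0.18826
Pd = 18.8%

18.8%


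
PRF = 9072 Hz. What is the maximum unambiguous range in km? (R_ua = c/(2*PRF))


R_ua = 3e8 / (2 * 9072) = 16534.4 m = 16.5 km

16.5 km


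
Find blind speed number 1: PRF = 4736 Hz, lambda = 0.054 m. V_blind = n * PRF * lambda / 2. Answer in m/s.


V_blind = 1 * 4736 * 0.054 / 2 = 127.9 m/s

127.9 m/s


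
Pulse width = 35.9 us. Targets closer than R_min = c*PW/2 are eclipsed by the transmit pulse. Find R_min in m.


R_min = 3e8 * 35.9e-6 / 2 = 5385.0 m

5385.0 m
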